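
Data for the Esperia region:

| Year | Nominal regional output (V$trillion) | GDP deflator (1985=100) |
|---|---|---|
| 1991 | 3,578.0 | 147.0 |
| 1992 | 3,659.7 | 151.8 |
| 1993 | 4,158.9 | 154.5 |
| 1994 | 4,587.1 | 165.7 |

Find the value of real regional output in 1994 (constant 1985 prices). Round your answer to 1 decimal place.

Real regional output 1994 = 4587.1 / 1.657 = 2768.32.

V$2,768.3 trillion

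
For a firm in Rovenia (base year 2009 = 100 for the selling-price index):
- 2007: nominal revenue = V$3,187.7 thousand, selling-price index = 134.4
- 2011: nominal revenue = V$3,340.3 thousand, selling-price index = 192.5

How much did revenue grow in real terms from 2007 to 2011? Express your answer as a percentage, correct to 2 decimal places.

Deflate each year: 2007 → 3187.7/1.344 = 2371.80; 2011 → 3340.3/1.925 = 1735.22.
So real revenue changed by 1735.22/2371.80 − 1 = -0.2684, i.e. -26.84%.

-26.84%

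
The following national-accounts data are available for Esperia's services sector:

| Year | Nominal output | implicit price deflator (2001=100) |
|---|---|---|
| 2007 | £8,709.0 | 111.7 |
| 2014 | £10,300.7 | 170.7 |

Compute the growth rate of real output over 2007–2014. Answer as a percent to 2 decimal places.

Deflate each year: 2007 → 8709.0/1.117 = 7796.78; 2014 → 10300.7/1.707 = 6034.39.
So real output changed by 6034.39/7796.78 − 1 = -0.2260, i.e. -22.60%.

-22.60%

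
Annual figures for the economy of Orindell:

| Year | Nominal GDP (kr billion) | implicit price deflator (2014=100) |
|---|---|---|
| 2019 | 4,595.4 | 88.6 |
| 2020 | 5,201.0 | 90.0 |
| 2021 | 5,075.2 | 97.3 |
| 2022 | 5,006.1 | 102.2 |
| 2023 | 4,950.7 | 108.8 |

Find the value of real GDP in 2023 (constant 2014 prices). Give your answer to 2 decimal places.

kr 4,550.28 billion

Real GDP 2023 = 4950.7 / 1.088 = 4550.28.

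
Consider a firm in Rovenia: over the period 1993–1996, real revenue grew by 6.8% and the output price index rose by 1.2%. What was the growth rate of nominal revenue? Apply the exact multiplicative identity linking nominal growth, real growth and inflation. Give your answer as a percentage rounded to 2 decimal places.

8.08%

(1 + g_nom) = (1 + g_real)(1 + π) = 1.0680 × 1.0120 = 1.08082.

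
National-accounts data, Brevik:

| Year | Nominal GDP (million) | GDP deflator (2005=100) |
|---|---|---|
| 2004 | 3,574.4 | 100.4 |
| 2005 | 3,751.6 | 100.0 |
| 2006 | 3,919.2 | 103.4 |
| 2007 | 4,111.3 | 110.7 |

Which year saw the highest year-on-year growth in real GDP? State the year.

2005: real = 3751.6/1.000 = 3751.60; growth vs 2004 (3560.16) = 5.38%.
2006: real = 3919.2/1.034 = 3790.33; growth vs 2005 (3751.60) = 1.03%.
2007: real = 4111.3/1.107 = 3713.91; growth vs 2006 (3790.33) = -2.02%.

2005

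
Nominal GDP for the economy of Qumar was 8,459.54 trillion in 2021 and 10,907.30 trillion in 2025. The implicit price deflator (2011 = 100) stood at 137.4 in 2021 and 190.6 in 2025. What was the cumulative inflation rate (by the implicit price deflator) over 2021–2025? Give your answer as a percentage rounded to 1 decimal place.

Price-level change = 190.6 / 137.4 − 1 = 0.3872.

38.7%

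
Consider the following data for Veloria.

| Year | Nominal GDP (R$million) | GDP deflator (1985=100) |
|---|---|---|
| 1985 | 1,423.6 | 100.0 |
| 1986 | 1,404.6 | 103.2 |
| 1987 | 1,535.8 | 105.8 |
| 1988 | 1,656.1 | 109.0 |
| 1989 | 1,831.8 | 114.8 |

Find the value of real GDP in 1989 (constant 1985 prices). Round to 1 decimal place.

R$1,595.6 million

Real GDP 1989 = 1831.8 / 1.148 = 1595.64.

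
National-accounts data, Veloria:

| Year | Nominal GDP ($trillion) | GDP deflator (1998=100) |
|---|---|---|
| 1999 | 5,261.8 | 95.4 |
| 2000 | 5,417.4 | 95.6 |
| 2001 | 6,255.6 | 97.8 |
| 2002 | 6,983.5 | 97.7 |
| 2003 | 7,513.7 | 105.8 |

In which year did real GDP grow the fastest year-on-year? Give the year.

2000: real = 5417.4/0.956 = 5666.74; growth vs 1999 (5515.51) = 2.74%.
2001: real = 6255.6/0.978 = 6396.32; growth vs 2000 (5666.74) = 12.87%.
2002: real = 6983.5/0.977 = 7147.90; growth vs 2001 (6396.32) = 11.75%.
2003: real = 7513.7/1.058 = 7101.80; growth vs 2002 (7147.90) = -0.64%.

2001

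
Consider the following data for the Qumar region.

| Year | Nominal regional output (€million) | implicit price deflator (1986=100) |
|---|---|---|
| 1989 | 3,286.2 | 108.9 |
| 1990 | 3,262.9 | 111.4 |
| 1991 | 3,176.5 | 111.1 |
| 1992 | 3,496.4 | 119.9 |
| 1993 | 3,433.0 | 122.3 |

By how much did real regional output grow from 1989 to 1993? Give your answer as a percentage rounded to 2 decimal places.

Real regional output 1989 = 3286.2/1.089 = 3017.63.
Real regional output 1993 = 3433.0/1.223 = 2807.03.
Change = 2807.03/3017.63 − 1 = -0.0698.

-6.98%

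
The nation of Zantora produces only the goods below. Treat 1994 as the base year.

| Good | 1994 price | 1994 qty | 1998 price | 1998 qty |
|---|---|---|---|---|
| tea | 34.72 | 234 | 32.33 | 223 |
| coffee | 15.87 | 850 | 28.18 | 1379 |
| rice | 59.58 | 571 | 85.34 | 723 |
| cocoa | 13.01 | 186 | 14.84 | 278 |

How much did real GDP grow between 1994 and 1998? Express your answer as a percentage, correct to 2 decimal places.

Real GDP 1994 = Nominal GDP 1994 = 34.72·234 + 15.87·850 + 59.58·571 + 13.01·186 = 58054.02.
Real GDP 1998 (at 1994 prices) = 34.72·223 + 15.87·1379 + 59.58·723 + 13.01·278 = 76320.41.
Real growth = 76320.41/58054.02 − 1 = 0.3146.

31.46%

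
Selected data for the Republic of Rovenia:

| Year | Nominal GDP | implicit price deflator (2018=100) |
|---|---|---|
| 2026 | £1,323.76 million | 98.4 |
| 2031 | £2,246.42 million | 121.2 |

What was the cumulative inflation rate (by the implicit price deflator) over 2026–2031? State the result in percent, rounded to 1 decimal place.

23.2%

Price-level change = 121.2 / 98.4 − 1 = 0.2317.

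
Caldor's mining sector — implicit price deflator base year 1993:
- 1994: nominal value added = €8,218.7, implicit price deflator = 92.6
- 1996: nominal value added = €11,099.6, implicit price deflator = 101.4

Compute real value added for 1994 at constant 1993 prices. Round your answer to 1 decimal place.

Real value added = Nominal / (implicit price deflator/100) = 8218.7 / 0.926 = 8875.49.

€8,875.5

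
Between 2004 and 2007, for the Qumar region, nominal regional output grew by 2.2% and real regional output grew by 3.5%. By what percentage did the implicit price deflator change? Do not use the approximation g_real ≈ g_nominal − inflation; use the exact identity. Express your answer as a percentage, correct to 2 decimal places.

(1 + g_nom) = (1 + g_real)(1 + π), so π = 1.0220 / 1.0350 − 1 = -0.01256.

-1.26%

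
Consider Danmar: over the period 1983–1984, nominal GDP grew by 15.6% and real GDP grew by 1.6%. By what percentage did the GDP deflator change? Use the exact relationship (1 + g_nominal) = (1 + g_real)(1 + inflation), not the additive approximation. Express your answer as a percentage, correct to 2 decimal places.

(1 + g_nom) = (1 + g_real)(1 + π), so π = 1.1560 / 1.0160 − 1 = 0.13780.

13.78%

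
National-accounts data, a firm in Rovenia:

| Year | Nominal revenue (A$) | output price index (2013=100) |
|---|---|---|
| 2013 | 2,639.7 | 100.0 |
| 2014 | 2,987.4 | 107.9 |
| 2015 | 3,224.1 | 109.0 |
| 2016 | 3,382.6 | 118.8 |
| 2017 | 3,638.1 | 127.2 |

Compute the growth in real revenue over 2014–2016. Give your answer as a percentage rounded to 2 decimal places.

Real revenue 2014 = 2987.4/1.079 = 2768.67.
Real revenue 2016 = 3382.6/1.188 = 2847.31.
Change = 2847.31/2768.67 − 1 = 0.0284.

2.84%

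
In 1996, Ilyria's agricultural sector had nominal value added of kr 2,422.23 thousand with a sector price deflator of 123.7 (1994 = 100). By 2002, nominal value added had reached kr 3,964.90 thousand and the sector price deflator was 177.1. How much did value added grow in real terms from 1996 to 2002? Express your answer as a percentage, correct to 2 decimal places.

Real value added 1996 = 2422.23 / 1.237 = 1958.15.
Real value added 2002 = 3964.90 / 1.771 = 2238.79.
Real growth = 2238.79 / 1958.15 − 1 = 0.1433.

14.33%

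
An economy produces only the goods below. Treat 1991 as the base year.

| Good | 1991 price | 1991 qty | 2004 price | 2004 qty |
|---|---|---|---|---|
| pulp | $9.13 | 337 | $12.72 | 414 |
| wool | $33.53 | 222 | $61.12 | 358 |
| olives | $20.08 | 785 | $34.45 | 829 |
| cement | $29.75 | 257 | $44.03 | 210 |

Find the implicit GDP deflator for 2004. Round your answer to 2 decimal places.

167.93

Nominal GDP 2004 = 12.72·414 + 61.12·358 + 34.45·829 + 44.03·210 = 64952.39.
Real GDP 2004 (at 1991 prices) = 9.13·414 + 33.53·358 + 20.08·829 + 29.75·210 = 38677.38.
Deflator = Nominal/Real × 100 = 64952.39/38677.38 × 100 = 167.934.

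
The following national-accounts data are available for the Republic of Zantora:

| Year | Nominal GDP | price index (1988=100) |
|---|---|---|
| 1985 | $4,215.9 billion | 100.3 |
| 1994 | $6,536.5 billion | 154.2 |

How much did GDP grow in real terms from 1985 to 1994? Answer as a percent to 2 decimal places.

0.85%

Real GDP 1985 = 4215.9 / 1.003 = 4203.29.
Real GDP 1994 = 6536.5 / 1.542 = 4238.98.
Real growth = 4238.98 / 4203.29 − 1 = 0.0085.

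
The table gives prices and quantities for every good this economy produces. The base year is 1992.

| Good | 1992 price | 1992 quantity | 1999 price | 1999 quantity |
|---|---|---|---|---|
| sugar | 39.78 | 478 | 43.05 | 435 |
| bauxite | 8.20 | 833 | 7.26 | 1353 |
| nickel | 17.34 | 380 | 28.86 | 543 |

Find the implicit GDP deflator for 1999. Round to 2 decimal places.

116.94

Nominal GDP 1999 = 43.05·435 + 7.26·1353 + 28.86·543 = 44220.51.
Real GDP 1999 (at 1992 prices) = 39.78·435 + 8.20·1353 + 17.34·543 = 37814.52.
Deflator = Nominal/Real × 100 = 44220.51/37814.52 × 100 = 116.941.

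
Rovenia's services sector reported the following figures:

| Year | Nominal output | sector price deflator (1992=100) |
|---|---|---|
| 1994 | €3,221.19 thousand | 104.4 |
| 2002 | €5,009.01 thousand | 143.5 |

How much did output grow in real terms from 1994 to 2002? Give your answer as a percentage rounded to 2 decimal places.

Real output 1994 = 3221.19 / 1.044 = 3085.43.
Real output 2002 = 5009.01 / 1.435 = 3490.60.
Real growth = 3490.60 / 3085.43 − 1 = 0.1313.

13.13%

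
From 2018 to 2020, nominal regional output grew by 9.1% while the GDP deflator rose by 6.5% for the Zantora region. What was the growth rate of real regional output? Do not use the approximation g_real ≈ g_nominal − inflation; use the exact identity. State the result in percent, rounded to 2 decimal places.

(1 + g_nom) = (1 + g_real)(1 + π), so g_real = 1.0910 / 1.0650 − 1 = 0.02441.

2.44%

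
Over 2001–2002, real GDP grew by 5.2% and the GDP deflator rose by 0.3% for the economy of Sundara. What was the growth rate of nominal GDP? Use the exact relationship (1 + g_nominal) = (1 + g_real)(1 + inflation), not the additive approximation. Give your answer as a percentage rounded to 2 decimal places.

(1 + g_nom) = (1 + g_real)(1 + π) = 1.0520 × 1.0030 = 1.05516.

5.52%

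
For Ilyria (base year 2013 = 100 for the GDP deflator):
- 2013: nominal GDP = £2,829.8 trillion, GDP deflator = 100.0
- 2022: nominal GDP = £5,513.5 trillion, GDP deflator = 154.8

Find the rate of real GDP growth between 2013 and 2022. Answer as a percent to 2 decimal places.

25.86%

Deflate each year: 2013 → 2829.8/1.000 = 2829.80; 2022 → 5513.5/1.548 = 3561.69.
So real GDP changed by 3561.69/2829.80 − 1 = 0.2586, i.e. 25.86%.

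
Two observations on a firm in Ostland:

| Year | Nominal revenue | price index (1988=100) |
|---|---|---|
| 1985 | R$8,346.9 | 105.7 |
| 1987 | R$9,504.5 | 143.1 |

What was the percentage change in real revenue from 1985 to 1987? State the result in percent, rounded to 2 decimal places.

-15.89%

Deflate each year: 1985 → 8346.9/1.057 = 7896.78; 1987 → 9504.5/1.431 = 6641.86.
So real revenue changed by 6641.86/7896.78 − 1 = -0.1589, i.e. -15.89%.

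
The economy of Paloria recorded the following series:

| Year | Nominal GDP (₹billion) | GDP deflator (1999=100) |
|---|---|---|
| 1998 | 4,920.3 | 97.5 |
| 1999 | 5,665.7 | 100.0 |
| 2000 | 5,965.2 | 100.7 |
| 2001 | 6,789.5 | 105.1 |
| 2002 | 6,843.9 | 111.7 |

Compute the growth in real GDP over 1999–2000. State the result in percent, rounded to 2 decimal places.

Real GDP 1999 = 5665.7/1.000 = 5665.70.
Real GDP 2000 = 5965.2/1.007 = 5923.73.
Change = 5923.73/5665.70 − 1 = 0.0455.

4.55%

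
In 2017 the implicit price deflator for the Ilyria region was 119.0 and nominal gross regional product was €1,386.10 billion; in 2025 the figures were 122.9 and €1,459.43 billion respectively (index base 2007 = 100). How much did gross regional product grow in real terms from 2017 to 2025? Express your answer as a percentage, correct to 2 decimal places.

1.95%

Real gross regional product 2017 = 1386.10 / 1.190 = 1164.79.
Real gross regional product 2025 = 1459.43 / 1.229 = 1187.49.
Real growth = 1187.49 / 1164.79 − 1 = 0.0195.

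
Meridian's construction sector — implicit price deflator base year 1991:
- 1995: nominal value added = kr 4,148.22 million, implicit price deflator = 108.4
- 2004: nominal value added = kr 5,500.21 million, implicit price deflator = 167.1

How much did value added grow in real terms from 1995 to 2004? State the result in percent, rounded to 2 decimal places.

-13.99%

Deflate each year: 1995 → 4148.22/1.084 = 3826.77; 2004 → 5500.21/1.671 = 3291.57.
So real value added changed by 3291.57/3826.77 − 1 = -0.1399, i.e. -13.99%.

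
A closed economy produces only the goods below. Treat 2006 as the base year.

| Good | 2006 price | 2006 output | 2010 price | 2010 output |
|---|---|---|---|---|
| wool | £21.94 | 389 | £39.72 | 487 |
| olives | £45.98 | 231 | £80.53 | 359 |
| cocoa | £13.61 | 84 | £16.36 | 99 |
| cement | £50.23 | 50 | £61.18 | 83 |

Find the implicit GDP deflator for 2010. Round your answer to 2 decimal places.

Nominal GDP 2010 = 39.72·487 + 80.53·359 + 16.36·99 + 61.18·83 = 54951.49.
Real GDP 2010 (at 2006 prices) = 21.94·487 + 45.98·359 + 13.61·99 + 50.23·83 = 32708.08.
Deflator = Nominal/Real × 100 = 54951.49/32708.08 × 100 = 168.006.

168.01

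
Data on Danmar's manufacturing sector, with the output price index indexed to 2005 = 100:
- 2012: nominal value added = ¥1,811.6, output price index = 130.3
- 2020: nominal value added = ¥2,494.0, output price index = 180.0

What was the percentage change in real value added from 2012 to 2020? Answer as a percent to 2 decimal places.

-0.34%

Deflate each year: 2012 → 1811.6/1.303 = 1390.33; 2020 → 2494.0/1.800 = 1385.56.
So real value added changed by 1385.56/1390.33 − 1 = -0.0034, i.e. -0.34%.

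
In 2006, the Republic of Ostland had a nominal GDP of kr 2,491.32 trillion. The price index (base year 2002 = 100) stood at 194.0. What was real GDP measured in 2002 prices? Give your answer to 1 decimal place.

kr 1,284.2 trillion

Real GDP = Nominal / (price index/100) = 2491.32 / 1.940 = 1284.19.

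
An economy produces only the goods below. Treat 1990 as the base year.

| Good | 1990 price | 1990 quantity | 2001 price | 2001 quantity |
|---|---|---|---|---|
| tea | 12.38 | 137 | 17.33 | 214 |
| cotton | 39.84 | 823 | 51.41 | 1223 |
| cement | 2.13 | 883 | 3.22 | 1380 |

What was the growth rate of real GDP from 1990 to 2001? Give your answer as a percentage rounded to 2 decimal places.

49.35%

Real GDP 1990 = Nominal GDP 1990 = 12.38·137 + 39.84·823 + 2.13·883 = 36365.17.
Real GDP 2001 (at 1990 prices) = 12.38·214 + 39.84·1223 + 2.13·1380 = 54313.04.
Real growth = 54313.04/36365.17 − 1 = 0.4935.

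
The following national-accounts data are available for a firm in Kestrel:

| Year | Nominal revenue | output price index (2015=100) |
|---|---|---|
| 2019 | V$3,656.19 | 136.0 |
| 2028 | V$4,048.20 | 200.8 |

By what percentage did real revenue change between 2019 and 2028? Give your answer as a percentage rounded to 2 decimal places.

Deflate each year: 2019 → 3656.19/1.360 = 2688.38; 2028 → 4048.20/2.008 = 2016.04.
So real revenue changed by 2016.04/2688.38 − 1 = -0.2501, i.e. -25.01%.

-25.01%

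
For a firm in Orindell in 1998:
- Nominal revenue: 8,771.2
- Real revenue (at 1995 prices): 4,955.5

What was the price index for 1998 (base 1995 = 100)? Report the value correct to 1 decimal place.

price index = (Nominal / Real) × 100 = 8771.2 / 4955.5 × 100 = 177.00.

177.0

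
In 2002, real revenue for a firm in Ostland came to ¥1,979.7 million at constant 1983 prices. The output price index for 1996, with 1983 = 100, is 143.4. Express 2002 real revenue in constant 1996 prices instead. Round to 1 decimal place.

¥2,838.9 million

Real revenue in 1996 prices = Real revenue in 1983 prices × (P_1996/P_1983) = 1979.7 × 1.434 = 2838.89.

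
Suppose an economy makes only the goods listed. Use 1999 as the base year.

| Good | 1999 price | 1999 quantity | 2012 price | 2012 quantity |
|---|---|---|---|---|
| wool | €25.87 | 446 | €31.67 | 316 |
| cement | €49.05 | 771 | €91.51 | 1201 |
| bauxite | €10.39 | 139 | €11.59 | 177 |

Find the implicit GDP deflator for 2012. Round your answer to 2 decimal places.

Nominal GDP 2012 = 31.67·316 + 91.51·1201 + 11.59·177 = 121962.66.
Real GDP 2012 (at 1999 prices) = 25.87·316 + 49.05·1201 + 10.39·177 = 68923.00.
Deflator = Nominal/Real × 100 = 121962.66/68923.00 × 100 = 176.955.

176.95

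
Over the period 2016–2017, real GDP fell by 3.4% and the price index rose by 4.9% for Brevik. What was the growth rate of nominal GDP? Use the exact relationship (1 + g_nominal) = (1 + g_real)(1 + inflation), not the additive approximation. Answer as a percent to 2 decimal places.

(1 + g_nom) = (1 + g_real)(1 + π) = 0.9660 × 1.0490 = 1.01333.

1.33%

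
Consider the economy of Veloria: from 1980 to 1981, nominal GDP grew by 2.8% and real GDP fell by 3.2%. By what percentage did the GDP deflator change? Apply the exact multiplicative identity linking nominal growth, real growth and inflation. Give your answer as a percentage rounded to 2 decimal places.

(1 + g_nom) = (1 + g_real)(1 + π), so π = 1.0280 / 0.9680 − 1 = 0.06198.

6.20%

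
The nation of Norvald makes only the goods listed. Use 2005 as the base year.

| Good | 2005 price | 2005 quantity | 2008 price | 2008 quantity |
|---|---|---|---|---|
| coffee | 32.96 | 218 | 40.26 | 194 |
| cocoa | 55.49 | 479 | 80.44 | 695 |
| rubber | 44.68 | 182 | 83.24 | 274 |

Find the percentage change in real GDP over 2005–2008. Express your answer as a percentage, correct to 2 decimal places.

36.53%

Real GDP 2005 = Nominal GDP 2005 = 32.96·218 + 55.49·479 + 44.68·182 = 41896.75.
Real GDP 2008 (at 2005 prices) = 32.96·194 + 55.49·695 + 44.68·274 = 57202.11.
Real growth = 57202.11/41896.75 − 1 = 0.3653.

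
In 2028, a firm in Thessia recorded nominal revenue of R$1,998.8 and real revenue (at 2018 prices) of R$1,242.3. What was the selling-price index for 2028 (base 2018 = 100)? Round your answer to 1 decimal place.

160.9

selling-price index = (Nominal / Real) × 100 = 1998.8 / 1242.3 × 100 = 160.90.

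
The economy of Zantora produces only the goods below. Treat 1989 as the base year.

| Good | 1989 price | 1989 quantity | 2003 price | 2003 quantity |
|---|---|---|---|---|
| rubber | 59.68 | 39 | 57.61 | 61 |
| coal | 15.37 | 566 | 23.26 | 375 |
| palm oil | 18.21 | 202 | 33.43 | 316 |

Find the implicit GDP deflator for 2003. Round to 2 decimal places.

150.41

Nominal GDP 2003 = 57.61·61 + 23.26·375 + 33.43·316 = 22800.59.
Real GDP 2003 (at 1989 prices) = 59.68·61 + 15.37·375 + 18.21·316 = 15158.59.
Deflator = Nominal/Real × 100 = 22800.59/15158.59 × 100 = 150.414.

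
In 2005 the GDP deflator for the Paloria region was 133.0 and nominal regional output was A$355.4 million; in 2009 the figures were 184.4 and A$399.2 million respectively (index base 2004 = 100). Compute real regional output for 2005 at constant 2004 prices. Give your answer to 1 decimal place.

A$267.2 million

Real regional output = Nominal / (GDP deflator/100) = 355.4 / 1.330 = 267.22.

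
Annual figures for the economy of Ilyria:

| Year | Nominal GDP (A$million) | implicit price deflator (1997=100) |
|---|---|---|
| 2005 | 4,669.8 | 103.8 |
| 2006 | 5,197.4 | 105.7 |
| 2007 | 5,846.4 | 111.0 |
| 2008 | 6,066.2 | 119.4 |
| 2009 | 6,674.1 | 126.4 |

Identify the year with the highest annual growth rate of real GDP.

2006: real = 5197.4/1.057 = 4917.12; growth vs 2005 (4498.84) = 9.30%.
2007: real = 5846.4/1.110 = 5267.03; growth vs 2006 (4917.12) = 7.12%.
2008: real = 6066.2/1.194 = 5080.57; growth vs 2007 (5267.03) = -3.54%.
2009: real = 6674.1/1.264 = 5280.14; growth vs 2008 (5080.57) = 3.93%.

2006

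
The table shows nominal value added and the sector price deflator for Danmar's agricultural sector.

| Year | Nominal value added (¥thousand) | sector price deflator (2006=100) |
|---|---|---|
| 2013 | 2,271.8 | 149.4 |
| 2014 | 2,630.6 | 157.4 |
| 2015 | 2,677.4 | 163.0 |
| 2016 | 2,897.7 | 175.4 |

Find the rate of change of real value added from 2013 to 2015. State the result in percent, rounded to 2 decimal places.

8.02%

Real value added 2013 = 2271.8/1.494 = 1520.62.
Real value added 2015 = 2677.4/1.630 = 1642.58.
Change = 1642.58/1520.62 − 1 = 0.0802.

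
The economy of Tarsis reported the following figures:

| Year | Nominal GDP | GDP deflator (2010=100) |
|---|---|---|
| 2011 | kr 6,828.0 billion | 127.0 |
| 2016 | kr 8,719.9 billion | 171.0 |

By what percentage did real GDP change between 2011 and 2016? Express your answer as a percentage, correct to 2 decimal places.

-5.15%

Deflate each year: 2011 → 6828.0/1.270 = 5376.38; 2016 → 8719.9/1.710 = 5099.36.
So real GDP changed by 5099.36/5376.38 − 1 = -0.0515, i.e. -5.15%.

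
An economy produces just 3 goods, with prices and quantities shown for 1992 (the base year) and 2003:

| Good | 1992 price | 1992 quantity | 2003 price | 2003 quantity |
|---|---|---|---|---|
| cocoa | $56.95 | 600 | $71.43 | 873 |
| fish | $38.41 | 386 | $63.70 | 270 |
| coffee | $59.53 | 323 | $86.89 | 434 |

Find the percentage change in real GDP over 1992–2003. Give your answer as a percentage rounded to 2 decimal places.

25.94%

Real GDP 1992 = Nominal GDP 1992 = 56.95·600 + 38.41·386 + 59.53·323 = 68224.45.
Real GDP 2003 (at 1992 prices) = 56.95·873 + 38.41·270 + 59.53·434 = 85924.07.
Real growth = 85924.07/68224.45 − 1 = 0.2594.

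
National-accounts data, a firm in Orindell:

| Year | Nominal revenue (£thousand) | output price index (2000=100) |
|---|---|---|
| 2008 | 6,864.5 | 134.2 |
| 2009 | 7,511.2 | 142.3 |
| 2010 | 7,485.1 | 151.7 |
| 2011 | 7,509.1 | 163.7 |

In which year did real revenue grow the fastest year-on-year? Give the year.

2009

2009: real = 7511.2/1.423 = 5278.43; growth vs 2008 (5115.13) = 3.19%.
2010: real = 7485.1/1.517 = 4934.15; growth vs 2009 (5278.43) = -6.52%.
2011: real = 7509.1/1.637 = 4587.11; growth vs 2010 (4934.15) = -7.03%.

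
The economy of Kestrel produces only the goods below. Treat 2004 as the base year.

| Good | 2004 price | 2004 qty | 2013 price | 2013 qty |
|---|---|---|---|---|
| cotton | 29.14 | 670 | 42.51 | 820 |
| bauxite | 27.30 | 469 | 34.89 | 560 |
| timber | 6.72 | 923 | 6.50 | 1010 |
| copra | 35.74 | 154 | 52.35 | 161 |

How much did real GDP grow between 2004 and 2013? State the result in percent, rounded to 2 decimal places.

17.46%

Real GDP 2004 = Nominal GDP 2004 = 29.14·670 + 27.30·469 + 6.72·923 + 35.74·154 = 44034.02.
Real GDP 2013 (at 2004 prices) = 29.14·820 + 27.30·560 + 6.72·1010 + 35.74·161 = 51724.14.
Real growth = 51724.14/44034.02 − 1 = 0.1746.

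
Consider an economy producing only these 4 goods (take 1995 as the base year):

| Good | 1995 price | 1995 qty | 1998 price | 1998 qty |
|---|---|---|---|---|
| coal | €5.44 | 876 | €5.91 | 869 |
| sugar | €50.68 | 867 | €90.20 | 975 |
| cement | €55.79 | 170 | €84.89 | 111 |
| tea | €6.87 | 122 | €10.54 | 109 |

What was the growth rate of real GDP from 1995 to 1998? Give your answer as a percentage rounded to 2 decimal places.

3.48%

Real GDP 1995 = Nominal GDP 1995 = 5.44·876 + 50.68·867 + 55.79·170 + 6.87·122 = 59027.44.
Real GDP 1998 (at 1995 prices) = 5.44·869 + 50.68·975 + 55.79·111 + 6.87·109 = 61081.88.
Real growth = 61081.88/59027.44 − 1 = 0.0348.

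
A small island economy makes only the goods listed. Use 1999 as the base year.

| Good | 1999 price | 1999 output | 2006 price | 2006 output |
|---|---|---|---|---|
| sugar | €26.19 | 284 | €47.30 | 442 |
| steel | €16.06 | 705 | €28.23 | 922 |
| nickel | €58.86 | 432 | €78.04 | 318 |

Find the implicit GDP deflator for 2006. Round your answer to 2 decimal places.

Nominal GDP 2006 = 47.30·442 + 28.23·922 + 78.04·318 = 71751.38.
Real GDP 2006 (at 1999 prices) = 26.19·442 + 16.06·922 + 58.86·318 = 45100.78.
Deflator = Nominal/Real × 100 = 71751.38/45100.78 × 100 = 159.091.

159.09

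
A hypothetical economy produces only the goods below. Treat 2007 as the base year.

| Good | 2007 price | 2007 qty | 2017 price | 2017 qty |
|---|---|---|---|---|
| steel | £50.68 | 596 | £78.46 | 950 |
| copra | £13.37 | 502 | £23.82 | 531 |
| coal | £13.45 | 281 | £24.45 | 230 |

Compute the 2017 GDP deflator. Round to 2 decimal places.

159.09

Nominal GDP 2017 = 78.46·950 + 23.82·531 + 24.45·230 = 92808.92.
Real GDP 2017 (at 2007 prices) = 50.68·950 + 13.37·531 + 13.45·230 = 58338.97.
Deflator = Nominal/Real × 100 = 92808.92/58338.97 × 100 = 159.086.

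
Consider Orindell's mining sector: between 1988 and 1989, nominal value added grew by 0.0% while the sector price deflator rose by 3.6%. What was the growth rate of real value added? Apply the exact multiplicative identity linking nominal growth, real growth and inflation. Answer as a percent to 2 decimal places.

(1 + g_nom) = (1 + g_real)(1 + π), so g_real = 1.0000 / 1.0360 − 1 = -0.03475.

-3.47%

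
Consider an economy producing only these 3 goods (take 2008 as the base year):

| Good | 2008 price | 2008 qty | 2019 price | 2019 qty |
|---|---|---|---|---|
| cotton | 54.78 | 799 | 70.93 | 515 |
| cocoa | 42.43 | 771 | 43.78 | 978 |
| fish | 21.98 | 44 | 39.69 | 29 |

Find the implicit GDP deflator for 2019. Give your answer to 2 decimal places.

114.43

Nominal GDP 2019 = 70.93·515 + 43.78·978 + 39.69·29 = 80496.80.
Real GDP 2019 (at 2008 prices) = 54.78·515 + 42.43·978 + 21.98·29 = 70345.66.
Deflator = Nominal/Real × 100 = 80496.80/70345.66 × 100 = 114.430.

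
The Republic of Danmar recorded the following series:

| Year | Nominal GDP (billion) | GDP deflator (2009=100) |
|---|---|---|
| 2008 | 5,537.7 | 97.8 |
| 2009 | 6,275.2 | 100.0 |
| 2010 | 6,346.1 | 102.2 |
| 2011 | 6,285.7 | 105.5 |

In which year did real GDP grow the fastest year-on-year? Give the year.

2009: real = 6275.2/1.000 = 6275.20; growth vs 2008 (5662.27) = 10.82%.
2010: real = 6346.1/1.022 = 6209.49; growth vs 2009 (6275.20) = -1.05%.
2011: real = 6285.7/1.055 = 5958.01; growth vs 2010 (6209.49) = -4.05%.

2009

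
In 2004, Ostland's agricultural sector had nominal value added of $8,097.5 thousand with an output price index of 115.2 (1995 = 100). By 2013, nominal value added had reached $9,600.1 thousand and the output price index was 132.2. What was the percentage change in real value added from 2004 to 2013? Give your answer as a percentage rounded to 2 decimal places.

Deflate each year: 2004 → 8097.5/1.152 = 7029.08; 2013 → 9600.1/1.322 = 7261.80.
So real value added changed by 7261.80/7029.08 − 1 = 0.0331, i.e. 3.31%.

3.31%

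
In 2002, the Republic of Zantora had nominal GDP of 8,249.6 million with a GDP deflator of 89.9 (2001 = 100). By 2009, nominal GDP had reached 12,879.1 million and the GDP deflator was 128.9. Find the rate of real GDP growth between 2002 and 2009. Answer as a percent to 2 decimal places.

8.88%

Real GDP 2002 = 8249.6 / 0.899 = 9176.42.
Real GDP 2009 = 12879.1 / 1.289 = 9991.54.
Real growth = 9991.54 / 9176.42 − 1 = 0.0888.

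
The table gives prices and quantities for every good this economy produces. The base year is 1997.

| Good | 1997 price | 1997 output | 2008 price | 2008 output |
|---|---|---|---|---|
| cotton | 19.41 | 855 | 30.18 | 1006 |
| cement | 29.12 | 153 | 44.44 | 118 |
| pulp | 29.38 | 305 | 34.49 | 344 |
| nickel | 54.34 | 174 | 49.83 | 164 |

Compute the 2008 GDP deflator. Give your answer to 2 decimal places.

132.54

Nominal GDP 2008 = 30.18·1006 + 44.44·118 + 34.49·344 + 49.83·164 = 55641.68.
Real GDP 2008 (at 1997 prices) = 19.41·1006 + 29.12·118 + 29.38·344 + 54.34·164 = 41981.10.
Deflator = Nominal/Real × 100 = 55641.68/41981.10 × 100 = 132.540.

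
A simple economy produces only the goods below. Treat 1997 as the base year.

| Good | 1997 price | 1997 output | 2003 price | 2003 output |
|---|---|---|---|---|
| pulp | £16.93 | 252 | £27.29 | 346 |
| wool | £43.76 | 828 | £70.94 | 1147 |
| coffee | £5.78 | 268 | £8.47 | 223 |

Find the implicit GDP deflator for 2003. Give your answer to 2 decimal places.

161.67

Nominal GDP 2003 = 27.29·346 + 70.94·1147 + 8.47·223 = 92699.33.
Real GDP 2003 (at 1997 prices) = 16.93·346 + 43.76·1147 + 5.78·223 = 57339.44.
Deflator = Nominal/Real × 100 = 92699.33/57339.44 × 100 = 161.668.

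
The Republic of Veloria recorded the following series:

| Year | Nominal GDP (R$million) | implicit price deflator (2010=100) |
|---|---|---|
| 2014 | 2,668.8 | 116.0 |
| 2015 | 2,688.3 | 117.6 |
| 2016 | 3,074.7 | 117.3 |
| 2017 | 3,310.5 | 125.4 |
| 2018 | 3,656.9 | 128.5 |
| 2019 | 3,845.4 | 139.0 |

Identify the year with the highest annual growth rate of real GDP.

2015: real = 2688.3/1.176 = 2285.97; growth vs 2014 (2300.69) = -0.64%.
2016: real = 3074.7/1.173 = 2621.23; growth vs 2015 (2285.97) = 14.67%.
2017: real = 3310.5/1.254 = 2639.95; growth vs 2016 (2621.23) = 0.71%.
2018: real = 3656.9/1.285 = 2845.84; growth vs 2017 (2639.95) = 7.80%.
2019: real = 3845.4/1.390 = 2766.47; growth vs 2018 (2845.84) = -2.79%.

2016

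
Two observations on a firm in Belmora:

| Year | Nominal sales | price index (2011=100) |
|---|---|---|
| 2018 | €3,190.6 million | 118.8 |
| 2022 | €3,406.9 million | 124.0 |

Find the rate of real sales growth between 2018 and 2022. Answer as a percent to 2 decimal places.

Deflate each year: 2018 → 3190.6/1.188 = 2685.69; 2022 → 3406.9/1.240 = 2747.50.
So real sales changed by 2747.50/2685.69 − 1 = 0.0230, i.e. 2.30%.

2.30%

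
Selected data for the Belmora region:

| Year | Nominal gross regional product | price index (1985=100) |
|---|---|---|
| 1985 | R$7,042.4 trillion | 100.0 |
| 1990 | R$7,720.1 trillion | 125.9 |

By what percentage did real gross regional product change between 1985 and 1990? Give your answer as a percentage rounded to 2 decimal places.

Deflate each year: 1985 → 7042.4/1.000 = 7042.40; 1990 → 7720.1/1.259 = 6131.93.
So real gross regional product changed by 6131.93/7042.40 − 1 = -0.1293, i.e. -12.93%.

-12.93%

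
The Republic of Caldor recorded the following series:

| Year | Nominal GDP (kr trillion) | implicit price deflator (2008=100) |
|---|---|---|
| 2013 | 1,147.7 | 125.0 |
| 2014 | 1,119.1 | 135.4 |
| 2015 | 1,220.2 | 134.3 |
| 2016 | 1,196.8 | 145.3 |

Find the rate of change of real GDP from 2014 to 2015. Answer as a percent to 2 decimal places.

Real GDP 2014 = 1119.1/1.354 = 826.51.
Real GDP 2015 = 1220.2/1.343 = 908.56.
Change = 908.56/826.51 − 1 = 0.0993.

9.93%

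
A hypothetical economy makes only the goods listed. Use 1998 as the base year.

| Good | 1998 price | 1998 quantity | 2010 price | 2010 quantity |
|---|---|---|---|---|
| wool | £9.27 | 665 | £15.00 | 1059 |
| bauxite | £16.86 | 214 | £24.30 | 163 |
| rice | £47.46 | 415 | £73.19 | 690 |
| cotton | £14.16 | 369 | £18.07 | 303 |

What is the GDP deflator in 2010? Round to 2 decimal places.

Nominal GDP 2010 = 15.00·1059 + 24.30·163 + 73.19·690 + 18.07·303 = 75822.21.
Real GDP 2010 (at 1998 prices) = 9.27·1059 + 16.86·163 + 47.46·690 + 14.16·303 = 49602.99.
Deflator = Nominal/Real × 100 = 75822.21/49602.99 × 100 = 152.858.

152.86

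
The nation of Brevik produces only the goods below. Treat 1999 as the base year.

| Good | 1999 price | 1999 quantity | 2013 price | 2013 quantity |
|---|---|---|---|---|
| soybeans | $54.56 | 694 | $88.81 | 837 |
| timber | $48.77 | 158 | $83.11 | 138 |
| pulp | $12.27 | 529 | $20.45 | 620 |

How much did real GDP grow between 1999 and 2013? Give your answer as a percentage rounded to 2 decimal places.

15.26%

Real GDP 1999 = Nominal GDP 1999 = 54.56·694 + 48.77·158 + 12.27·529 = 52061.13.
Real GDP 2013 (at 1999 prices) = 54.56·837 + 48.77·138 + 12.27·620 = 60004.38.
Real growth = 60004.38/52061.13 − 1 = 0.1526.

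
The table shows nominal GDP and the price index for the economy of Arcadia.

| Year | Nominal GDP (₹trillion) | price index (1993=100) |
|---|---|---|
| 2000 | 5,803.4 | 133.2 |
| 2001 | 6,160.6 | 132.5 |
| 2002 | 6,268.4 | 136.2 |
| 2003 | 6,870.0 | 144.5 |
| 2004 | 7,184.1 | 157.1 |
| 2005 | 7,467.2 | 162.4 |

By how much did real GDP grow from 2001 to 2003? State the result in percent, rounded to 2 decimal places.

Real GDP 2001 = 6160.6/1.325 = 4649.51.
Real GDP 2003 = 6870.0/1.445 = 4754.33.
Change = 4754.33/4649.51 − 1 = 0.0225.

2.25%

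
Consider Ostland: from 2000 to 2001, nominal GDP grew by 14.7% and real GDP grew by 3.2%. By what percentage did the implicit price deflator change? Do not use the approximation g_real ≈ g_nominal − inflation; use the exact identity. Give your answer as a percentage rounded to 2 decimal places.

(1 + g_nom) = (1 + g_real)(1 + π), so π = 1.1470 / 1.0320 − 1 = 0.11143.

11.14%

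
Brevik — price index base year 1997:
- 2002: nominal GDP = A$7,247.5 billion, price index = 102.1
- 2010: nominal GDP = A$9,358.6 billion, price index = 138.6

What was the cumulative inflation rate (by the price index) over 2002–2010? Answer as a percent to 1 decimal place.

Price-level change = 138.6 / 102.1 − 1 = 0.3575.

35.7%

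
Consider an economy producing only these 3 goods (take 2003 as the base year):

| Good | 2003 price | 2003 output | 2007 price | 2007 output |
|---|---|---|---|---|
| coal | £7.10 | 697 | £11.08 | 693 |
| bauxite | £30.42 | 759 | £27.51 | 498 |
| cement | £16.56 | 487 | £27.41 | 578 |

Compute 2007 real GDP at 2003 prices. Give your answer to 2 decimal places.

£29641.14

Real GDP 2007 = Σ (p_2003 × q_2007) = 7.10·693 + 30.42·498 + 16.56·578 = 29641.14.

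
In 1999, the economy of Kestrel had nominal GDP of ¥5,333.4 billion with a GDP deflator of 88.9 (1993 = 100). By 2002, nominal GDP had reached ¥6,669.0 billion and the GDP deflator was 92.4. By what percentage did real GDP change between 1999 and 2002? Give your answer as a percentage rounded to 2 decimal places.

20.31%

Real GDP 1999 = 5333.4 / 0.889 = 5999.33.
Real GDP 2002 = 6669.0 / 0.924 = 7217.53.
Real growth = 7217.53 / 5999.33 − 1 = 0.2031.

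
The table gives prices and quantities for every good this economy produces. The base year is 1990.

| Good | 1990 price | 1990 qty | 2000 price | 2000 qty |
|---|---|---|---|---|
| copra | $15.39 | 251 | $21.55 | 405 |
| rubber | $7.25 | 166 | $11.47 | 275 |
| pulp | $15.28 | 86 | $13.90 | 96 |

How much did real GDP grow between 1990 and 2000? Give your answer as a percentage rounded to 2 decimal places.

51.93%

Real GDP 1990 = Nominal GDP 1990 = 15.39·251 + 7.25·166 + 15.28·86 = 6380.47.
Real GDP 2000 (at 1990 prices) = 15.39·405 + 7.25·275 + 15.28·96 = 9693.58.
Real growth = 9693.58/6380.47 − 1 = 0.5193.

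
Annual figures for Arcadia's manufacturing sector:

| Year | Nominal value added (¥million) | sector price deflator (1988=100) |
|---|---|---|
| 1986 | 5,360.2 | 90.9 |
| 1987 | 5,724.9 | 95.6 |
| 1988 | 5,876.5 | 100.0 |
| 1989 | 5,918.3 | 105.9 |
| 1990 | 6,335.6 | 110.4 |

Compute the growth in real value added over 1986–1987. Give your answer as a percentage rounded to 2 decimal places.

1.55%

Real value added 1986 = 5360.2/0.909 = 5896.81.
Real value added 1987 = 5724.9/0.956 = 5988.39.
Change = 5988.39/5896.81 − 1 = 0.0155.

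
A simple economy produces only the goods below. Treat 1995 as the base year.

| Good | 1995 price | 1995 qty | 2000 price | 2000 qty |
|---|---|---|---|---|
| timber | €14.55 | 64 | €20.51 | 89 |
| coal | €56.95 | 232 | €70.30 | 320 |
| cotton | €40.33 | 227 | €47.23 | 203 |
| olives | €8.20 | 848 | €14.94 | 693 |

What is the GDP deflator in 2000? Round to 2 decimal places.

132.57

Nominal GDP 2000 = 20.51·89 + 70.30·320 + 47.23·203 + 14.94·693 = 44262.50.
Real GDP 2000 (at 1995 prices) = 14.55·89 + 56.95·320 + 40.33·203 + 8.20·693 = 33388.54.
Deflator = Nominal/Real × 100 = 44262.50/33388.54 × 100 = 132.568.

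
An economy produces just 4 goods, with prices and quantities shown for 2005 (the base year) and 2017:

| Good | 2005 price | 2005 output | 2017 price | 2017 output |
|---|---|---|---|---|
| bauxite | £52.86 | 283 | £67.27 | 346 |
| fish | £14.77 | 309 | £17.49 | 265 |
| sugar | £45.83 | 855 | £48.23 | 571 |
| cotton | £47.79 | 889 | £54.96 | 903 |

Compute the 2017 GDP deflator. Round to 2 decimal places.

114.81

Nominal GDP 2017 = 67.27·346 + 17.49·265 + 48.23·571 + 54.96·903 = 105078.48.
Real GDP 2017 (at 2005 prices) = 52.86·346 + 14.77·265 + 45.83·571 + 47.79·903 = 91526.91.
Deflator = Nominal/Real × 100 = 105078.48/91526.91 × 100 = 114.806.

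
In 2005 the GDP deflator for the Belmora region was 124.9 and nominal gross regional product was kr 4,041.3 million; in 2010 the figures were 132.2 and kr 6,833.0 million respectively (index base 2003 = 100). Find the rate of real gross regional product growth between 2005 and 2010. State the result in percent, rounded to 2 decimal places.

59.74%

Real gross regional product 2005 = 4041.3 / 1.249 = 3235.63.
Real gross regional product 2010 = 6833.0 / 1.322 = 5168.68.
Real growth = 5168.68 / 3235.63 − 1 = 0.5974.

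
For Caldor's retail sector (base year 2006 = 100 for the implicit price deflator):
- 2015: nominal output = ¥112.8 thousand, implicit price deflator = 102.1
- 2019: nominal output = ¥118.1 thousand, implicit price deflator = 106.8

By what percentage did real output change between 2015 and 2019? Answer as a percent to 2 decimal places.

Real output 2015 = 112.8 / 1.021 = 110.48.
Real output 2019 = 118.1 / 1.068 = 110.58.
Real growth = 110.58 / 110.48 − 1 = 0.0009.

0.09%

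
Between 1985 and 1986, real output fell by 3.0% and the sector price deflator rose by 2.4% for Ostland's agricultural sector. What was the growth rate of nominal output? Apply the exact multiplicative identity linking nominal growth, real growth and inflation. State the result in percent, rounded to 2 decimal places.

(1 + g_nom) = (1 + g_real)(1 + π) = 0.9700 × 1.0240 = 0.99328.

-0.67%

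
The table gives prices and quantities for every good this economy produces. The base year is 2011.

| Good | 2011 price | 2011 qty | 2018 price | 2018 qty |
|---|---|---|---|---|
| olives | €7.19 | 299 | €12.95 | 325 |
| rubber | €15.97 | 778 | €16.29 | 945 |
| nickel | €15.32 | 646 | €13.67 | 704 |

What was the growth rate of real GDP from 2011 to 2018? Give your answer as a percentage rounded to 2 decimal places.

15.29%

Real GDP 2011 = Nominal GDP 2011 = 7.19·299 + 15.97·778 + 15.32·646 = 24471.19.
Real GDP 2018 (at 2011 prices) = 7.19·325 + 15.97·945 + 15.32·704 = 28213.68.
Real growth = 28213.68/24471.19 − 1 = 0.1529.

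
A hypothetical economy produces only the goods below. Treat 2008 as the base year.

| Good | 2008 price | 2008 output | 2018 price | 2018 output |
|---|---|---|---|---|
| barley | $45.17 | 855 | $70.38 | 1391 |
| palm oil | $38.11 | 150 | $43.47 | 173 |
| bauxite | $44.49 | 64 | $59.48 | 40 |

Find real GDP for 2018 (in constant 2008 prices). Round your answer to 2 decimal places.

$71204.10

Real GDP 2018 = Σ (p_2008 × q_2018) = 45.17·1391 + 38.11·173 + 44.49·40 = 71204.10.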